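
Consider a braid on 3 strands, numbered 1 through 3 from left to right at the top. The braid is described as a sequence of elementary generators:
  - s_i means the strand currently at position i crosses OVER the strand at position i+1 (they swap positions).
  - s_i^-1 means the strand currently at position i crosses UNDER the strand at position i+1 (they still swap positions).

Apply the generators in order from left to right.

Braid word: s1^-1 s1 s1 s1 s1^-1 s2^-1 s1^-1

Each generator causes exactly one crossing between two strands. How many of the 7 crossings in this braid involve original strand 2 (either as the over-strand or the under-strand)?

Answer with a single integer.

Gen 1: crossing 1x2. Involves strand 2? yes. Count so far: 1
Gen 2: crossing 2x1. Involves strand 2? yes. Count so far: 2
Gen 3: crossing 1x2. Involves strand 2? yes. Count so far: 3
Gen 4: crossing 2x1. Involves strand 2? yes. Count so far: 4
Gen 5: crossing 1x2. Involves strand 2? yes. Count so far: 5
Gen 6: crossing 1x3. Involves strand 2? no. Count so far: 5
Gen 7: crossing 2x3. Involves strand 2? yes. Count so far: 6

Answer: 6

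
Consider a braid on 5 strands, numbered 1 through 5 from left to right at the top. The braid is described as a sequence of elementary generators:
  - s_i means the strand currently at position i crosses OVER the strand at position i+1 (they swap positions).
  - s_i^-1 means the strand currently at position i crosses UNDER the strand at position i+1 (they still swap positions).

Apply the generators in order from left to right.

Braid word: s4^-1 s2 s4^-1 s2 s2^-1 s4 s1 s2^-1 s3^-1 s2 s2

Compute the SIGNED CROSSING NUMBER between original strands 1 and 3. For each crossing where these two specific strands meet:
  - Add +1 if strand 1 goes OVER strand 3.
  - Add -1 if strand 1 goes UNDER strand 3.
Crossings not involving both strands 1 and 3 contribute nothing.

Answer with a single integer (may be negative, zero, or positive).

Answer: 1

Derivation:
Gen 1: crossing 4x5. Both 1&3? no. Sum: 0
Gen 2: crossing 2x3. Both 1&3? no. Sum: 0
Gen 3: crossing 5x4. Both 1&3? no. Sum: 0
Gen 4: crossing 3x2. Both 1&3? no. Sum: 0
Gen 5: crossing 2x3. Both 1&3? no. Sum: 0
Gen 6: crossing 4x5. Both 1&3? no. Sum: 0
Gen 7: 1 over 3. Both 1&3? yes. Contrib: +1. Sum: 1
Gen 8: crossing 1x2. Both 1&3? no. Sum: 1
Gen 9: crossing 1x5. Both 1&3? no. Sum: 1
Gen 10: crossing 2x5. Both 1&3? no. Sum: 1
Gen 11: crossing 5x2. Both 1&3? no. Sum: 1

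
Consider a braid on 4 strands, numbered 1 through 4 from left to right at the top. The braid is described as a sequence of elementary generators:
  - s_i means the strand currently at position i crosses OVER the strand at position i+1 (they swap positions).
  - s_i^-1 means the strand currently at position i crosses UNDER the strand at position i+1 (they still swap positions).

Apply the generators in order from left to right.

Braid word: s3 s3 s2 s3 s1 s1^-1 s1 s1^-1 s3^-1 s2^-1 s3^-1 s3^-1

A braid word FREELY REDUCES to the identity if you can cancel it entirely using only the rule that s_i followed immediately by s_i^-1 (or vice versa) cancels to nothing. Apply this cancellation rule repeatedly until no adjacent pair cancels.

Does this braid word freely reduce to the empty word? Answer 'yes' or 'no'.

Gen 1 (s3): push. Stack: [s3]
Gen 2 (s3): push. Stack: [s3 s3]
Gen 3 (s2): push. Stack: [s3 s3 s2]
Gen 4 (s3): push. Stack: [s3 s3 s2 s3]
Gen 5 (s1): push. Stack: [s3 s3 s2 s3 s1]
Gen 6 (s1^-1): cancels prior s1. Stack: [s3 s3 s2 s3]
Gen 7 (s1): push. Stack: [s3 s3 s2 s3 s1]
Gen 8 (s1^-1): cancels prior s1. Stack: [s3 s3 s2 s3]
Gen 9 (s3^-1): cancels prior s3. Stack: [s3 s3 s2]
Gen 10 (s2^-1): cancels prior s2. Stack: [s3 s3]
Gen 11 (s3^-1): cancels prior s3. Stack: [s3]
Gen 12 (s3^-1): cancels prior s3. Stack: []
Reduced word: (empty)

Answer: yes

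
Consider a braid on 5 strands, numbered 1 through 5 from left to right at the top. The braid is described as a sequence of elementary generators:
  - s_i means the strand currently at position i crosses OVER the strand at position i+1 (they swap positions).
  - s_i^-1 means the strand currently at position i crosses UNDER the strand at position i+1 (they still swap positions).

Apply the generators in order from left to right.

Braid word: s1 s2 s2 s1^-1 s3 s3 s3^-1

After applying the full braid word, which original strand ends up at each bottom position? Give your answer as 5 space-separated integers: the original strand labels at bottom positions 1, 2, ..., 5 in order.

Answer: 1 2 4 3 5

Derivation:
Gen 1 (s1): strand 1 crosses over strand 2. Perm now: [2 1 3 4 5]
Gen 2 (s2): strand 1 crosses over strand 3. Perm now: [2 3 1 4 5]
Gen 3 (s2): strand 3 crosses over strand 1. Perm now: [2 1 3 4 5]
Gen 4 (s1^-1): strand 2 crosses under strand 1. Perm now: [1 2 3 4 5]
Gen 5 (s3): strand 3 crosses over strand 4. Perm now: [1 2 4 3 5]
Gen 6 (s3): strand 4 crosses over strand 3. Perm now: [1 2 3 4 5]
Gen 7 (s3^-1): strand 3 crosses under strand 4. Perm now: [1 2 4 3 5]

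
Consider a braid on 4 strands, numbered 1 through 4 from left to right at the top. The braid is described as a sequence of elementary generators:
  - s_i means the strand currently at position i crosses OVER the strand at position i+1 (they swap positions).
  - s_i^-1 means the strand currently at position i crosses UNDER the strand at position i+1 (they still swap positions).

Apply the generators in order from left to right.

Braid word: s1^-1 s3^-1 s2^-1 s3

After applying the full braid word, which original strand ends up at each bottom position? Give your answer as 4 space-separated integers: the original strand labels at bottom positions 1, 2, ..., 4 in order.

Gen 1 (s1^-1): strand 1 crosses under strand 2. Perm now: [2 1 3 4]
Gen 2 (s3^-1): strand 3 crosses under strand 4. Perm now: [2 1 4 3]
Gen 3 (s2^-1): strand 1 crosses under strand 4. Perm now: [2 4 1 3]
Gen 4 (s3): strand 1 crosses over strand 3. Perm now: [2 4 3 1]

Answer: 2 4 3 1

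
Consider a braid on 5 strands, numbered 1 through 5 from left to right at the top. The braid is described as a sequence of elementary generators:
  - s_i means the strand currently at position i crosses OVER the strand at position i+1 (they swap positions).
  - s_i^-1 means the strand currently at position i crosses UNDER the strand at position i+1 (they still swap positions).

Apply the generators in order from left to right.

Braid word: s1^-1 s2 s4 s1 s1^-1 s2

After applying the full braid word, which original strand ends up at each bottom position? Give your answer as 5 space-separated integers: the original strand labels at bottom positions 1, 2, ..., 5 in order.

Answer: 2 1 3 5 4

Derivation:
Gen 1 (s1^-1): strand 1 crosses under strand 2. Perm now: [2 1 3 4 5]
Gen 2 (s2): strand 1 crosses over strand 3. Perm now: [2 3 1 4 5]
Gen 3 (s4): strand 4 crosses over strand 5. Perm now: [2 3 1 5 4]
Gen 4 (s1): strand 2 crosses over strand 3. Perm now: [3 2 1 5 4]
Gen 5 (s1^-1): strand 3 crosses under strand 2. Perm now: [2 3 1 5 4]
Gen 6 (s2): strand 3 crosses over strand 1. Perm now: [2 1 3 5 4]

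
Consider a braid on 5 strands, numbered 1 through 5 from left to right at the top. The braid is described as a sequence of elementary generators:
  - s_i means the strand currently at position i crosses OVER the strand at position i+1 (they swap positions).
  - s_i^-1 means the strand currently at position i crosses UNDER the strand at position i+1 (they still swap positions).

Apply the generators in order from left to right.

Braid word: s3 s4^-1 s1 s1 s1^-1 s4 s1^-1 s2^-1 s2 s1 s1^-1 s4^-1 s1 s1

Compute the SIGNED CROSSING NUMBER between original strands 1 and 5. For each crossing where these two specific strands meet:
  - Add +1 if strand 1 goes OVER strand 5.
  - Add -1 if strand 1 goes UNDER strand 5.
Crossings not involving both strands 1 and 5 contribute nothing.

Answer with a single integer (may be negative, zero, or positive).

Answer: 0

Derivation:
Gen 1: crossing 3x4. Both 1&5? no. Sum: 0
Gen 2: crossing 3x5. Both 1&5? no. Sum: 0
Gen 3: crossing 1x2. Both 1&5? no. Sum: 0
Gen 4: crossing 2x1. Both 1&5? no. Sum: 0
Gen 5: crossing 1x2. Both 1&5? no. Sum: 0
Gen 6: crossing 5x3. Both 1&5? no. Sum: 0
Gen 7: crossing 2x1. Both 1&5? no. Sum: 0
Gen 8: crossing 2x4. Both 1&5? no. Sum: 0
Gen 9: crossing 4x2. Both 1&5? no. Sum: 0
Gen 10: crossing 1x2. Both 1&5? no. Sum: 0
Gen 11: crossing 2x1. Both 1&5? no. Sum: 0
Gen 12: crossing 3x5. Both 1&5? no. Sum: 0
Gen 13: crossing 1x2. Both 1&5? no. Sum: 0
Gen 14: crossing 2x1. Both 1&5? no. Sum: 0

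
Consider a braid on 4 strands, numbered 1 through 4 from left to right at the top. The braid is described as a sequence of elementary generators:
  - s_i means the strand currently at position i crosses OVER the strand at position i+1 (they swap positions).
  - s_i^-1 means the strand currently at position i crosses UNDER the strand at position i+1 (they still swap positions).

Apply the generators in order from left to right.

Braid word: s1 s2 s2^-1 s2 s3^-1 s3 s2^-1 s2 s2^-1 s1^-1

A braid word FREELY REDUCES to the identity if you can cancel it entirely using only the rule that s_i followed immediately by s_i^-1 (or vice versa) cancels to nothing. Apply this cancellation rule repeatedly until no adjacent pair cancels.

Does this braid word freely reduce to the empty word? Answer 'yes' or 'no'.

Answer: yes

Derivation:
Gen 1 (s1): push. Stack: [s1]
Gen 2 (s2): push. Stack: [s1 s2]
Gen 3 (s2^-1): cancels prior s2. Stack: [s1]
Gen 4 (s2): push. Stack: [s1 s2]
Gen 5 (s3^-1): push. Stack: [s1 s2 s3^-1]
Gen 6 (s3): cancels prior s3^-1. Stack: [s1 s2]
Gen 7 (s2^-1): cancels prior s2. Stack: [s1]
Gen 8 (s2): push. Stack: [s1 s2]
Gen 9 (s2^-1): cancels prior s2. Stack: [s1]
Gen 10 (s1^-1): cancels prior s1. Stack: []
Reduced word: (empty)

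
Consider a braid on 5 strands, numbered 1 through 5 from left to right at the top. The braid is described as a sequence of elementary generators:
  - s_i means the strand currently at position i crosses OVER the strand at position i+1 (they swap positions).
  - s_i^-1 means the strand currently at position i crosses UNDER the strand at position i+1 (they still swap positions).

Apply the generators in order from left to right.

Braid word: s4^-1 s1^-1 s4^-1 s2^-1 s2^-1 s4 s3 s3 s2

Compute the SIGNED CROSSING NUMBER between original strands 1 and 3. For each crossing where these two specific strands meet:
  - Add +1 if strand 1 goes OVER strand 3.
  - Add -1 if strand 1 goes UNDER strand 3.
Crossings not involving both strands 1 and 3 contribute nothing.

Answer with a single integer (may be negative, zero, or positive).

Gen 1: crossing 4x5. Both 1&3? no. Sum: 0
Gen 2: crossing 1x2. Both 1&3? no. Sum: 0
Gen 3: crossing 5x4. Both 1&3? no. Sum: 0
Gen 4: 1 under 3. Both 1&3? yes. Contrib: -1. Sum: -1
Gen 5: 3 under 1. Both 1&3? yes. Contrib: +1. Sum: 0
Gen 6: crossing 4x5. Both 1&3? no. Sum: 0
Gen 7: crossing 3x5. Both 1&3? no. Sum: 0
Gen 8: crossing 5x3. Both 1&3? no. Sum: 0
Gen 9: 1 over 3. Both 1&3? yes. Contrib: +1. Sum: 1

Answer: 1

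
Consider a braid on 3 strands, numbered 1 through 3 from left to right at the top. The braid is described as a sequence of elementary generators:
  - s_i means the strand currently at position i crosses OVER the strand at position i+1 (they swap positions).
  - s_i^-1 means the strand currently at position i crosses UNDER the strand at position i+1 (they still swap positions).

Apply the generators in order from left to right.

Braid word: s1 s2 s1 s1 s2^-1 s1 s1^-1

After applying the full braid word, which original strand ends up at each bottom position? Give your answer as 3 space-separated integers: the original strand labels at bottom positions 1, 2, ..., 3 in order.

Gen 1 (s1): strand 1 crosses over strand 2. Perm now: [2 1 3]
Gen 2 (s2): strand 1 crosses over strand 3. Perm now: [2 3 1]
Gen 3 (s1): strand 2 crosses over strand 3. Perm now: [3 2 1]
Gen 4 (s1): strand 3 crosses over strand 2. Perm now: [2 3 1]
Gen 5 (s2^-1): strand 3 crosses under strand 1. Perm now: [2 1 3]
Gen 6 (s1): strand 2 crosses over strand 1. Perm now: [1 2 3]
Gen 7 (s1^-1): strand 1 crosses under strand 2. Perm now: [2 1 3]

Answer: 2 1 3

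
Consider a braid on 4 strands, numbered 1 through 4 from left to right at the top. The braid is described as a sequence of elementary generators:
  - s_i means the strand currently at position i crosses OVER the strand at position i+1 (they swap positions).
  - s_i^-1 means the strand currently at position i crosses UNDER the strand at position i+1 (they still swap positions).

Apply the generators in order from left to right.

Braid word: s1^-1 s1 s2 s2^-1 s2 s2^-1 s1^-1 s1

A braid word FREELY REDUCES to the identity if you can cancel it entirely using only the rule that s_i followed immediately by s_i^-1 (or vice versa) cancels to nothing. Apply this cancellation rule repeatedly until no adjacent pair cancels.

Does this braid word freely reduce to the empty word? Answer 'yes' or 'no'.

Answer: yes

Derivation:
Gen 1 (s1^-1): push. Stack: [s1^-1]
Gen 2 (s1): cancels prior s1^-1. Stack: []
Gen 3 (s2): push. Stack: [s2]
Gen 4 (s2^-1): cancels prior s2. Stack: []
Gen 5 (s2): push. Stack: [s2]
Gen 6 (s2^-1): cancels prior s2. Stack: []
Gen 7 (s1^-1): push. Stack: [s1^-1]
Gen 8 (s1): cancels prior s1^-1. Stack: []
Reduced word: (empty)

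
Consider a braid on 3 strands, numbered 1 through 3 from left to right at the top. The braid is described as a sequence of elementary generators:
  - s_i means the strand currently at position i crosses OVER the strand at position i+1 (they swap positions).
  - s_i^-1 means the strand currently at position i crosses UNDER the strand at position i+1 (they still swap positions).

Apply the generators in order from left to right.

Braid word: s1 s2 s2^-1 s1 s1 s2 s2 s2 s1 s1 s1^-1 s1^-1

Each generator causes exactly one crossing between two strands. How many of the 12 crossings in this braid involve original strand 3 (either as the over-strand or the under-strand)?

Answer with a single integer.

Gen 1: crossing 1x2. Involves strand 3? no. Count so far: 0
Gen 2: crossing 1x3. Involves strand 3? yes. Count so far: 1
Gen 3: crossing 3x1. Involves strand 3? yes. Count so far: 2
Gen 4: crossing 2x1. Involves strand 3? no. Count so far: 2
Gen 5: crossing 1x2. Involves strand 3? no. Count so far: 2
Gen 6: crossing 1x3. Involves strand 3? yes. Count so far: 3
Gen 7: crossing 3x1. Involves strand 3? yes. Count so far: 4
Gen 8: crossing 1x3. Involves strand 3? yes. Count so far: 5
Gen 9: crossing 2x3. Involves strand 3? yes. Count so far: 6
Gen 10: crossing 3x2. Involves strand 3? yes. Count so far: 7
Gen 11: crossing 2x3. Involves strand 3? yes. Count so far: 8
Gen 12: crossing 3x2. Involves strand 3? yes. Count so far: 9

Answer: 9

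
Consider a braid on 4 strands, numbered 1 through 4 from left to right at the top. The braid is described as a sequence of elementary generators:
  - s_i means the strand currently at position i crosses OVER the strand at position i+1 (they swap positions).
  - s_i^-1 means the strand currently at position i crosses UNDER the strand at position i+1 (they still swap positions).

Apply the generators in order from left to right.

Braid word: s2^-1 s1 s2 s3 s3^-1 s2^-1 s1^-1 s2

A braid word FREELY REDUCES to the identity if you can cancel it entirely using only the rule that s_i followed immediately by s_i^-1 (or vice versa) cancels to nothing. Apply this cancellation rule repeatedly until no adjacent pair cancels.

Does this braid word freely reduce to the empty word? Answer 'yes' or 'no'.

Gen 1 (s2^-1): push. Stack: [s2^-1]
Gen 2 (s1): push. Stack: [s2^-1 s1]
Gen 3 (s2): push. Stack: [s2^-1 s1 s2]
Gen 4 (s3): push. Stack: [s2^-1 s1 s2 s3]
Gen 5 (s3^-1): cancels prior s3. Stack: [s2^-1 s1 s2]
Gen 6 (s2^-1): cancels prior s2. Stack: [s2^-1 s1]
Gen 7 (s1^-1): cancels prior s1. Stack: [s2^-1]
Gen 8 (s2): cancels prior s2^-1. Stack: []
Reduced word: (empty)

Answer: yes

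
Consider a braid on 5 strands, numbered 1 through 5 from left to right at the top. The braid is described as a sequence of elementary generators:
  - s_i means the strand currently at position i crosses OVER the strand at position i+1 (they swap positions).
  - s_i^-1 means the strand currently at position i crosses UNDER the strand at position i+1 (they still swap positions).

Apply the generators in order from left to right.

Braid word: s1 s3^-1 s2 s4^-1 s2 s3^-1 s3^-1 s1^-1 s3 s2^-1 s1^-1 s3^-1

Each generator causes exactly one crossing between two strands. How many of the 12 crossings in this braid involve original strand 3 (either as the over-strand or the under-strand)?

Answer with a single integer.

Gen 1: crossing 1x2. Involves strand 3? no. Count so far: 0
Gen 2: crossing 3x4. Involves strand 3? yes. Count so far: 1
Gen 3: crossing 1x4. Involves strand 3? no. Count so far: 1
Gen 4: crossing 3x5. Involves strand 3? yes. Count so far: 2
Gen 5: crossing 4x1. Involves strand 3? no. Count so far: 2
Gen 6: crossing 4x5. Involves strand 3? no. Count so far: 2
Gen 7: crossing 5x4. Involves strand 3? no. Count so far: 2
Gen 8: crossing 2x1. Involves strand 3? no. Count so far: 2
Gen 9: crossing 4x5. Involves strand 3? no. Count so far: 2
Gen 10: crossing 2x5. Involves strand 3? no. Count so far: 2
Gen 11: crossing 1x5. Involves strand 3? no. Count so far: 2
Gen 12: crossing 2x4. Involves strand 3? no. Count so far: 2

Answer: 2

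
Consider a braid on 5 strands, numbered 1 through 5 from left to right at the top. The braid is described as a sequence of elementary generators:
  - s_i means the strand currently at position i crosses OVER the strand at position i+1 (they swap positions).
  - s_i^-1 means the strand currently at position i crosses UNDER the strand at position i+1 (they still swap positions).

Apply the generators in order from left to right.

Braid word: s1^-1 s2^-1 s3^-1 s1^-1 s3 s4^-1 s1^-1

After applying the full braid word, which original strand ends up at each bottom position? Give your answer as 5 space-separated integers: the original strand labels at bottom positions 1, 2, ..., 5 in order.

Gen 1 (s1^-1): strand 1 crosses under strand 2. Perm now: [2 1 3 4 5]
Gen 2 (s2^-1): strand 1 crosses under strand 3. Perm now: [2 3 1 4 5]
Gen 3 (s3^-1): strand 1 crosses under strand 4. Perm now: [2 3 4 1 5]
Gen 4 (s1^-1): strand 2 crosses under strand 3. Perm now: [3 2 4 1 5]
Gen 5 (s3): strand 4 crosses over strand 1. Perm now: [3 2 1 4 5]
Gen 6 (s4^-1): strand 4 crosses under strand 5. Perm now: [3 2 1 5 4]
Gen 7 (s1^-1): strand 3 crosses under strand 2. Perm now: [2 3 1 5 4]

Answer: 2 3 1 5 4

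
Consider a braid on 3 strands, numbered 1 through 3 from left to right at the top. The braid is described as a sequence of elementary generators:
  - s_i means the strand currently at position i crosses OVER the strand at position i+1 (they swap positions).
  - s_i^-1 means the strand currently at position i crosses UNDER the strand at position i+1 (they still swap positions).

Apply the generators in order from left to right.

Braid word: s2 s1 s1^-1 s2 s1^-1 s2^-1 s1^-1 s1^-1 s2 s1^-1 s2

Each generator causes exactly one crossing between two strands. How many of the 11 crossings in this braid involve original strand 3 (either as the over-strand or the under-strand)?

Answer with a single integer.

Gen 1: crossing 2x3. Involves strand 3? yes. Count so far: 1
Gen 2: crossing 1x3. Involves strand 3? yes. Count so far: 2
Gen 3: crossing 3x1. Involves strand 3? yes. Count so far: 3
Gen 4: crossing 3x2. Involves strand 3? yes. Count so far: 4
Gen 5: crossing 1x2. Involves strand 3? no. Count so far: 4
Gen 6: crossing 1x3. Involves strand 3? yes. Count so far: 5
Gen 7: crossing 2x3. Involves strand 3? yes. Count so far: 6
Gen 8: crossing 3x2. Involves strand 3? yes. Count so far: 7
Gen 9: crossing 3x1. Involves strand 3? yes. Count so far: 8
Gen 10: crossing 2x1. Involves strand 3? no. Count so far: 8
Gen 11: crossing 2x3. Involves strand 3? yes. Count so far: 9

Answer: 9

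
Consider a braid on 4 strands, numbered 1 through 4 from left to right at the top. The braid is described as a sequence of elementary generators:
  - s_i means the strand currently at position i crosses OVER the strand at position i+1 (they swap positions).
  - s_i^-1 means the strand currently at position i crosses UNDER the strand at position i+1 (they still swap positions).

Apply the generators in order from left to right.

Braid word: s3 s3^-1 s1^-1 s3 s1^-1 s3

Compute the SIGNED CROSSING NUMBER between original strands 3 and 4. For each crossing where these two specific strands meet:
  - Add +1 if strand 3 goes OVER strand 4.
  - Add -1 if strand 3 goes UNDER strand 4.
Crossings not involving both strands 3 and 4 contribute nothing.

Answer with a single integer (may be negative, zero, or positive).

Gen 1: 3 over 4. Both 3&4? yes. Contrib: +1. Sum: 1
Gen 2: 4 under 3. Both 3&4? yes. Contrib: +1. Sum: 2
Gen 3: crossing 1x2. Both 3&4? no. Sum: 2
Gen 4: 3 over 4. Both 3&4? yes. Contrib: +1. Sum: 3
Gen 5: crossing 2x1. Both 3&4? no. Sum: 3
Gen 6: 4 over 3. Both 3&4? yes. Contrib: -1. Sum: 2

Answer: 2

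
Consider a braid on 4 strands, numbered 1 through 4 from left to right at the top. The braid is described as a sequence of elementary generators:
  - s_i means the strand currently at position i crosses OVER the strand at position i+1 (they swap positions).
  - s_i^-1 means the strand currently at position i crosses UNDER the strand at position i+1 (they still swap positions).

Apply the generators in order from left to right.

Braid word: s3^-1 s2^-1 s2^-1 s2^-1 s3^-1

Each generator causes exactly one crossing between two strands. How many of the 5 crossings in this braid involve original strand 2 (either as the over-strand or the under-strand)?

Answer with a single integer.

Gen 1: crossing 3x4. Involves strand 2? no. Count so far: 0
Gen 2: crossing 2x4. Involves strand 2? yes. Count so far: 1
Gen 3: crossing 4x2. Involves strand 2? yes. Count so far: 2
Gen 4: crossing 2x4. Involves strand 2? yes. Count so far: 3
Gen 5: crossing 2x3. Involves strand 2? yes. Count so far: 4

Answer: 4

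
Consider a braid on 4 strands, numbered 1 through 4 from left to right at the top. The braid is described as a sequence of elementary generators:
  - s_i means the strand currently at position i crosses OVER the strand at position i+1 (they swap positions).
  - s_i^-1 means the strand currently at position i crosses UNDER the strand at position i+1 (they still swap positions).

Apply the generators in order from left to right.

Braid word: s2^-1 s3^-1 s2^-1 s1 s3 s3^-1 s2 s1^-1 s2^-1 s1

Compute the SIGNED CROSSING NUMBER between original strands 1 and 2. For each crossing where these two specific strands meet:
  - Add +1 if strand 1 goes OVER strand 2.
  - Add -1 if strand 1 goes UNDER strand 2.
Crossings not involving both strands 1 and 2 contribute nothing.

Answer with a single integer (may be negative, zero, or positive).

Answer: 0

Derivation:
Gen 1: crossing 2x3. Both 1&2? no. Sum: 0
Gen 2: crossing 2x4. Both 1&2? no. Sum: 0
Gen 3: crossing 3x4. Both 1&2? no. Sum: 0
Gen 4: crossing 1x4. Both 1&2? no. Sum: 0
Gen 5: crossing 3x2. Both 1&2? no. Sum: 0
Gen 6: crossing 2x3. Both 1&2? no. Sum: 0
Gen 7: crossing 1x3. Both 1&2? no. Sum: 0
Gen 8: crossing 4x3. Both 1&2? no. Sum: 0
Gen 9: crossing 4x1. Both 1&2? no. Sum: 0
Gen 10: crossing 3x1. Both 1&2? no. Sum: 0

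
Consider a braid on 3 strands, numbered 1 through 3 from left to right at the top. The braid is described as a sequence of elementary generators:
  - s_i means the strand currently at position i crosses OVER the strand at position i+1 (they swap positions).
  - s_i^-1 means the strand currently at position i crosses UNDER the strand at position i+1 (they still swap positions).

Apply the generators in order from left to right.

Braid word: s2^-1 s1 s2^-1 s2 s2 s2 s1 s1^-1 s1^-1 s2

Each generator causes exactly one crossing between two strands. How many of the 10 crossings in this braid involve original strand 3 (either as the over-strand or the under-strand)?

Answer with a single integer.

Answer: 6

Derivation:
Gen 1: crossing 2x3. Involves strand 3? yes. Count so far: 1
Gen 2: crossing 1x3. Involves strand 3? yes. Count so far: 2
Gen 3: crossing 1x2. Involves strand 3? no. Count so far: 2
Gen 4: crossing 2x1. Involves strand 3? no. Count so far: 2
Gen 5: crossing 1x2. Involves strand 3? no. Count so far: 2
Gen 6: crossing 2x1. Involves strand 3? no. Count so far: 2
Gen 7: crossing 3x1. Involves strand 3? yes. Count so far: 3
Gen 8: crossing 1x3. Involves strand 3? yes. Count so far: 4
Gen 9: crossing 3x1. Involves strand 3? yes. Count so far: 5
Gen 10: crossing 3x2. Involves strand 3? yes. Count so far: 6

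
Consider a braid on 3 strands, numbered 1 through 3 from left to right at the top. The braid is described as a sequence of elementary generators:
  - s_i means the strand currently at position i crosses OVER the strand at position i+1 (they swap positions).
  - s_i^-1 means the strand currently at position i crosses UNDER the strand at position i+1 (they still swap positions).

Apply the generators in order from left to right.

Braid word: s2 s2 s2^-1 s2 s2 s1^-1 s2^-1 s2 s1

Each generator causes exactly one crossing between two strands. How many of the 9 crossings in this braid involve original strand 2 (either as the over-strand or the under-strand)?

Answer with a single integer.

Gen 1: crossing 2x3. Involves strand 2? yes. Count so far: 1
Gen 2: crossing 3x2. Involves strand 2? yes. Count so far: 2
Gen 3: crossing 2x3. Involves strand 2? yes. Count so far: 3
Gen 4: crossing 3x2. Involves strand 2? yes. Count so far: 4
Gen 5: crossing 2x3. Involves strand 2? yes. Count so far: 5
Gen 6: crossing 1x3. Involves strand 2? no. Count so far: 5
Gen 7: crossing 1x2. Involves strand 2? yes. Count so far: 6
Gen 8: crossing 2x1. Involves strand 2? yes. Count so far: 7
Gen 9: crossing 3x1. Involves strand 2? no. Count so far: 7

Answer: 7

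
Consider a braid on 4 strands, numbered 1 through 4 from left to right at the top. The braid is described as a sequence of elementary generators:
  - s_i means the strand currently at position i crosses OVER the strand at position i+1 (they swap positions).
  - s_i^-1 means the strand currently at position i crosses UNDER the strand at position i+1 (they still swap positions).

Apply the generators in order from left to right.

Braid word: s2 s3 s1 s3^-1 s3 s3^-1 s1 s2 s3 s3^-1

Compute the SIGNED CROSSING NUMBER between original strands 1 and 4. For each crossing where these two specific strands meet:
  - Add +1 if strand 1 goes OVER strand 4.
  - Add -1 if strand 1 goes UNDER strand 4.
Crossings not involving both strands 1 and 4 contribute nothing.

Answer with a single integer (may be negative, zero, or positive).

Gen 1: crossing 2x3. Both 1&4? no. Sum: 0
Gen 2: crossing 2x4. Both 1&4? no. Sum: 0
Gen 3: crossing 1x3. Both 1&4? no. Sum: 0
Gen 4: crossing 4x2. Both 1&4? no. Sum: 0
Gen 5: crossing 2x4. Both 1&4? no. Sum: 0
Gen 6: crossing 4x2. Both 1&4? no. Sum: 0
Gen 7: crossing 3x1. Both 1&4? no. Sum: 0
Gen 8: crossing 3x2. Both 1&4? no. Sum: 0
Gen 9: crossing 3x4. Both 1&4? no. Sum: 0
Gen 10: crossing 4x3. Both 1&4? no. Sum: 0

Answer: 0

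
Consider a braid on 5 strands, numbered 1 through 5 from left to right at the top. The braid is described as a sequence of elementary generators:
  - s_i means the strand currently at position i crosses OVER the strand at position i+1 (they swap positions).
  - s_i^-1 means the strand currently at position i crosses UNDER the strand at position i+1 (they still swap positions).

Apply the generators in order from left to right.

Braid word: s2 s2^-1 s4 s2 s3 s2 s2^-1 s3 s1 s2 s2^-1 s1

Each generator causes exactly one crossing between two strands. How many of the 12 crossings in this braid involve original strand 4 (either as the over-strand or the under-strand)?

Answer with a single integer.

Gen 1: crossing 2x3. Involves strand 4? no. Count so far: 0
Gen 2: crossing 3x2. Involves strand 4? no. Count so far: 0
Gen 3: crossing 4x5. Involves strand 4? yes. Count so far: 1
Gen 4: crossing 2x3. Involves strand 4? no. Count so far: 1
Gen 5: crossing 2x5. Involves strand 4? no. Count so far: 1
Gen 6: crossing 3x5. Involves strand 4? no. Count so far: 1
Gen 7: crossing 5x3. Involves strand 4? no. Count so far: 1
Gen 8: crossing 5x2. Involves strand 4? no. Count so far: 1
Gen 9: crossing 1x3. Involves strand 4? no. Count so far: 1
Gen 10: crossing 1x2. Involves strand 4? no. Count so far: 1
Gen 11: crossing 2x1. Involves strand 4? no. Count so far: 1
Gen 12: crossing 3x1. Involves strand 4? no. Count so far: 1

Answer: 1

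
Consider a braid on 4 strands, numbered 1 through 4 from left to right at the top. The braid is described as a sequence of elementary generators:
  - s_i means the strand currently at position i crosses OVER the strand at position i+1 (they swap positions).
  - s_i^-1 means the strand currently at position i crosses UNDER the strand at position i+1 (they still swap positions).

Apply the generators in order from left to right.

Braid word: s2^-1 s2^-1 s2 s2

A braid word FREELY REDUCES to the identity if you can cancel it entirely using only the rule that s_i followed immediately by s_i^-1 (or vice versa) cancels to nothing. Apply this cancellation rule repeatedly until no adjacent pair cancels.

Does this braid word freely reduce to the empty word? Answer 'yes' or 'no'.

Gen 1 (s2^-1): push. Stack: [s2^-1]
Gen 2 (s2^-1): push. Stack: [s2^-1 s2^-1]
Gen 3 (s2): cancels prior s2^-1. Stack: [s2^-1]
Gen 4 (s2): cancels prior s2^-1. Stack: []
Reduced word: (empty)

Answer: yes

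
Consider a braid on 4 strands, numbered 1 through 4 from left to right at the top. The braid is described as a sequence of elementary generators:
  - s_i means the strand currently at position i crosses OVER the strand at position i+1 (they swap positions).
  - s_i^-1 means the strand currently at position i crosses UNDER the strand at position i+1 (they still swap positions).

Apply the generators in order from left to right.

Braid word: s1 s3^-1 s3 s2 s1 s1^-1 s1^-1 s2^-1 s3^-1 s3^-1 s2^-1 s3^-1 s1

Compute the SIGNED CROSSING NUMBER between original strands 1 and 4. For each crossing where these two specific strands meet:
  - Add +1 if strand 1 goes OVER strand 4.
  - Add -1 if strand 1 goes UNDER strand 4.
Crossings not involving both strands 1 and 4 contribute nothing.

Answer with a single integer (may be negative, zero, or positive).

Gen 1: crossing 1x2. Both 1&4? no. Sum: 0
Gen 2: crossing 3x4. Both 1&4? no. Sum: 0
Gen 3: crossing 4x3. Both 1&4? no. Sum: 0
Gen 4: crossing 1x3. Both 1&4? no. Sum: 0
Gen 5: crossing 2x3. Both 1&4? no. Sum: 0
Gen 6: crossing 3x2. Both 1&4? no. Sum: 0
Gen 7: crossing 2x3. Both 1&4? no. Sum: 0
Gen 8: crossing 2x1. Both 1&4? no. Sum: 0
Gen 9: crossing 2x4. Both 1&4? no. Sum: 0
Gen 10: crossing 4x2. Both 1&4? no. Sum: 0
Gen 11: crossing 1x2. Both 1&4? no. Sum: 0
Gen 12: 1 under 4. Both 1&4? yes. Contrib: -1. Sum: -1
Gen 13: crossing 3x2. Both 1&4? no. Sum: -1

Answer: -1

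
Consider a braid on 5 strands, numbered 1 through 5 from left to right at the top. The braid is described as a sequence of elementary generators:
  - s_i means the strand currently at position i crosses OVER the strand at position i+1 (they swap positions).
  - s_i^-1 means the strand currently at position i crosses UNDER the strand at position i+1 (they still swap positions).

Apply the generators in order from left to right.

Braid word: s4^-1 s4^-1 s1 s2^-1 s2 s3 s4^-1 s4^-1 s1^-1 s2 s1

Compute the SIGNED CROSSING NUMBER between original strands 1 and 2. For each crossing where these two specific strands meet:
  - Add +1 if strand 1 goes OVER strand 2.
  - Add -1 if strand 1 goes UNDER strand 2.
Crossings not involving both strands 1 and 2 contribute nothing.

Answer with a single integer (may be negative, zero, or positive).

Answer: 2

Derivation:
Gen 1: crossing 4x5. Both 1&2? no. Sum: 0
Gen 2: crossing 5x4. Both 1&2? no. Sum: 0
Gen 3: 1 over 2. Both 1&2? yes. Contrib: +1. Sum: 1
Gen 4: crossing 1x3. Both 1&2? no. Sum: 1
Gen 5: crossing 3x1. Both 1&2? no. Sum: 1
Gen 6: crossing 3x4. Both 1&2? no. Sum: 1
Gen 7: crossing 3x5. Both 1&2? no. Sum: 1
Gen 8: crossing 5x3. Both 1&2? no. Sum: 1
Gen 9: 2 under 1. Both 1&2? yes. Contrib: +1. Sum: 2
Gen 10: crossing 2x4. Both 1&2? no. Sum: 2
Gen 11: crossing 1x4. Both 1&2? no. Sum: 2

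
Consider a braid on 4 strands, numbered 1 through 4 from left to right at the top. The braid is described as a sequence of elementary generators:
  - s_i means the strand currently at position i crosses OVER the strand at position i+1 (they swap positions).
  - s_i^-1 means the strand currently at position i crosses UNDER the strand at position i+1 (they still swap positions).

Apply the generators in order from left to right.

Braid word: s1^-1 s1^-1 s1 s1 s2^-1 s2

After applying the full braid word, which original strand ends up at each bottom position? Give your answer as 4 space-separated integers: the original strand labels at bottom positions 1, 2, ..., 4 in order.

Answer: 1 2 3 4

Derivation:
Gen 1 (s1^-1): strand 1 crosses under strand 2. Perm now: [2 1 3 4]
Gen 2 (s1^-1): strand 2 crosses under strand 1. Perm now: [1 2 3 4]
Gen 3 (s1): strand 1 crosses over strand 2. Perm now: [2 1 3 4]
Gen 4 (s1): strand 2 crosses over strand 1. Perm now: [1 2 3 4]
Gen 5 (s2^-1): strand 2 crosses under strand 3. Perm now: [1 3 2 4]
Gen 6 (s2): strand 3 crosses over strand 2. Perm now: [1 2 3 4]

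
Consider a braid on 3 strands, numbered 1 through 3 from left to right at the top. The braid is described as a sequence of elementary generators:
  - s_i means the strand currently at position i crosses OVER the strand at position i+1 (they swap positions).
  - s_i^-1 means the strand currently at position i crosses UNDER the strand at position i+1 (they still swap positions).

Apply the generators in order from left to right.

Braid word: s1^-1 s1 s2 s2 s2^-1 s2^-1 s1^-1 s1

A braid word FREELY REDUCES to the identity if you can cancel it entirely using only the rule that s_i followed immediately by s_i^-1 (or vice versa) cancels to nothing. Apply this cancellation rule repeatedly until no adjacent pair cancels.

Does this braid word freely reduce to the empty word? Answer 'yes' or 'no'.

Gen 1 (s1^-1): push. Stack: [s1^-1]
Gen 2 (s1): cancels prior s1^-1. Stack: []
Gen 3 (s2): push. Stack: [s2]
Gen 4 (s2): push. Stack: [s2 s2]
Gen 5 (s2^-1): cancels prior s2. Stack: [s2]
Gen 6 (s2^-1): cancels prior s2. Stack: []
Gen 7 (s1^-1): push. Stack: [s1^-1]
Gen 8 (s1): cancels prior s1^-1. Stack: []
Reduced word: (empty)

Answer: yes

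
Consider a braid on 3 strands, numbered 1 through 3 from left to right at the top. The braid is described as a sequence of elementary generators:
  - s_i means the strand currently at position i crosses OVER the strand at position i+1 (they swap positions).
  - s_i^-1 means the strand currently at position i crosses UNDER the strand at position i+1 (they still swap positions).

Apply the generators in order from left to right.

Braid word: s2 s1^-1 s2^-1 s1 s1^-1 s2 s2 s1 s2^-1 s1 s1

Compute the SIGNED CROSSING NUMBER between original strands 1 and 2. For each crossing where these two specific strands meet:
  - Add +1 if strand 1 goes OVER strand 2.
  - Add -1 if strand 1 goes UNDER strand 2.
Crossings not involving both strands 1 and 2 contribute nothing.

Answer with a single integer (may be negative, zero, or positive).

Answer: -1

Derivation:
Gen 1: crossing 2x3. Both 1&2? no. Sum: 0
Gen 2: crossing 1x3. Both 1&2? no. Sum: 0
Gen 3: 1 under 2. Both 1&2? yes. Contrib: -1. Sum: -1
Gen 4: crossing 3x2. Both 1&2? no. Sum: -1
Gen 5: crossing 2x3. Both 1&2? no. Sum: -1
Gen 6: 2 over 1. Both 1&2? yes. Contrib: -1. Sum: -2
Gen 7: 1 over 2. Both 1&2? yes. Contrib: +1. Sum: -1
Gen 8: crossing 3x2. Both 1&2? no. Sum: -1
Gen 9: crossing 3x1. Both 1&2? no. Sum: -1
Gen 10: 2 over 1. Both 1&2? yes. Contrib: -1. Sum: -2
Gen 11: 1 over 2. Both 1&2? yes. Contrib: +1. Sum: -1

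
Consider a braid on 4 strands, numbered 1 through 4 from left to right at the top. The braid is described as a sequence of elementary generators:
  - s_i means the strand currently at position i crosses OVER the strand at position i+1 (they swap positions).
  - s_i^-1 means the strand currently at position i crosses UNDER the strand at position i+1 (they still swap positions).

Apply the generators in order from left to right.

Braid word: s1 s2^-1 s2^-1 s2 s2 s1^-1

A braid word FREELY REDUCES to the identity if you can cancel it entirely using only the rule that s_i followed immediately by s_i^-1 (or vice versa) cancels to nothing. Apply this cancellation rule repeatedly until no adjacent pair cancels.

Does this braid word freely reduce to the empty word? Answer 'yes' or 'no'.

Gen 1 (s1): push. Stack: [s1]
Gen 2 (s2^-1): push. Stack: [s1 s2^-1]
Gen 3 (s2^-1): push. Stack: [s1 s2^-1 s2^-1]
Gen 4 (s2): cancels prior s2^-1. Stack: [s1 s2^-1]
Gen 5 (s2): cancels prior s2^-1. Stack: [s1]
Gen 6 (s1^-1): cancels prior s1. Stack: []
Reduced word: (empty)

Answer: yes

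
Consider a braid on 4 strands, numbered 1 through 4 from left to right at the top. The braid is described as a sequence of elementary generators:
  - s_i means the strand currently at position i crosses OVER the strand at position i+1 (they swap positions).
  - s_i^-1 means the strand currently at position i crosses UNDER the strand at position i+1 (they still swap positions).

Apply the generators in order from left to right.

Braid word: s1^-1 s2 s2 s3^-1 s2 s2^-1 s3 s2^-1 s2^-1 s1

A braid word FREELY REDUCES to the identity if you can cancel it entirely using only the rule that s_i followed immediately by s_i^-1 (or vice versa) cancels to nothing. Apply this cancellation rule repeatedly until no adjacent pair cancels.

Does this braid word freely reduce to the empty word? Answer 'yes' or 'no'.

Answer: yes

Derivation:
Gen 1 (s1^-1): push. Stack: [s1^-1]
Gen 2 (s2): push. Stack: [s1^-1 s2]
Gen 3 (s2): push. Stack: [s1^-1 s2 s2]
Gen 4 (s3^-1): push. Stack: [s1^-1 s2 s2 s3^-1]
Gen 5 (s2): push. Stack: [s1^-1 s2 s2 s3^-1 s2]
Gen 6 (s2^-1): cancels prior s2. Stack: [s1^-1 s2 s2 s3^-1]
Gen 7 (s3): cancels prior s3^-1. Stack: [s1^-1 s2 s2]
Gen 8 (s2^-1): cancels prior s2. Stack: [s1^-1 s2]
Gen 9 (s2^-1): cancels prior s2. Stack: [s1^-1]
Gen 10 (s1): cancels prior s1^-1. Stack: []
Reduced word: (empty)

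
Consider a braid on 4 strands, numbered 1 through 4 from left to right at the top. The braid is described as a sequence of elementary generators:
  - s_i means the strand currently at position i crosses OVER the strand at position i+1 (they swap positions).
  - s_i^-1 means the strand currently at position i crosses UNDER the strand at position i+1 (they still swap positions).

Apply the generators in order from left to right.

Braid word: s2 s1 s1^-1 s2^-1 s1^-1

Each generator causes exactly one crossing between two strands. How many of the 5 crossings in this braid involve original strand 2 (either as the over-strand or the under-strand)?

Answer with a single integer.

Gen 1: crossing 2x3. Involves strand 2? yes. Count so far: 1
Gen 2: crossing 1x3. Involves strand 2? no. Count so far: 1
Gen 3: crossing 3x1. Involves strand 2? no. Count so far: 1
Gen 4: crossing 3x2. Involves strand 2? yes. Count so far: 2
Gen 5: crossing 1x2. Involves strand 2? yes. Count so far: 3

Answer: 3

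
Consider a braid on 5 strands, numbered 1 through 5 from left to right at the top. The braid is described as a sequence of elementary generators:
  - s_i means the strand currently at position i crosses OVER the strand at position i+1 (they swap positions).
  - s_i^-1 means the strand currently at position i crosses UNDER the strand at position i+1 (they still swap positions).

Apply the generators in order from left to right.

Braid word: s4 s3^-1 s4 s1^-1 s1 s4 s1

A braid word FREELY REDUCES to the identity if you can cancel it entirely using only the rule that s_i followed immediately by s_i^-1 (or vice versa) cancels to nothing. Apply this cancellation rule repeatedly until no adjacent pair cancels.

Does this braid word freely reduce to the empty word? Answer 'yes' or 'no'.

Gen 1 (s4): push. Stack: [s4]
Gen 2 (s3^-1): push. Stack: [s4 s3^-1]
Gen 3 (s4): push. Stack: [s4 s3^-1 s4]
Gen 4 (s1^-1): push. Stack: [s4 s3^-1 s4 s1^-1]
Gen 5 (s1): cancels prior s1^-1. Stack: [s4 s3^-1 s4]
Gen 6 (s4): push. Stack: [s4 s3^-1 s4 s4]
Gen 7 (s1): push. Stack: [s4 s3^-1 s4 s4 s1]
Reduced word: s4 s3^-1 s4 s4 s1

Answer: no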